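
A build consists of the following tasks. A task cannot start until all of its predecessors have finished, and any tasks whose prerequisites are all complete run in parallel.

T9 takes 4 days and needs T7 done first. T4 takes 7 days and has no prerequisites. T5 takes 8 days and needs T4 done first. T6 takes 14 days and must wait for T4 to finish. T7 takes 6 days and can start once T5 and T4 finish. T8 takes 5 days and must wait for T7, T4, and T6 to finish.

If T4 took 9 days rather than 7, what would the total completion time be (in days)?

28

Critical path before the change: T4→T5→T7→T8 = 7+8+6+5 = 26 giving 26 days.
T4 lies on that path, so at 9 days the path becomes 28 days.
That remains the longest chain; total 28 days.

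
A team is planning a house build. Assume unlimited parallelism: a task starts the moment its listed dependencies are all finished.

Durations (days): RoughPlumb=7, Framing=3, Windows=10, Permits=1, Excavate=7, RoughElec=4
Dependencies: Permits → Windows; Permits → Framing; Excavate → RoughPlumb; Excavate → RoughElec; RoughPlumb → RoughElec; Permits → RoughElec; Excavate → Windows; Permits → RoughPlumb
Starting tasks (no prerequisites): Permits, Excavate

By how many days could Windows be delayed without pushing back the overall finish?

1

Critical path: Excavate→RoughPlumb→RoughElec = 7+7+4 = 18, so the finish is 18 days.
Longest path through Windows: 17 days (earliest finish 17, latest finish 18).
So Windows can slip 18 − 17 = 1 day.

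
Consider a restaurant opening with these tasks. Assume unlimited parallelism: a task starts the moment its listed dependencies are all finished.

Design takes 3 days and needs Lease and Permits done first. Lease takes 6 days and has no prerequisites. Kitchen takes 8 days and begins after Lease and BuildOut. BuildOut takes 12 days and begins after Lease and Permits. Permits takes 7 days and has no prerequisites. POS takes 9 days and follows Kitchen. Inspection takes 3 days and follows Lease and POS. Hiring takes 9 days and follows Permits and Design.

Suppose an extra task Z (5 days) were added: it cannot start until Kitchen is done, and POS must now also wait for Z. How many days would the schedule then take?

Originally the schedule takes 39 days.
With Z inserted, POS now waits for max(Kitchen, Z).
New critical path: Permits→BuildOut→Kitchen→Z→POS→Inspection = 7+12+8+5+9+3 = 44 ⇒ 44 days.

44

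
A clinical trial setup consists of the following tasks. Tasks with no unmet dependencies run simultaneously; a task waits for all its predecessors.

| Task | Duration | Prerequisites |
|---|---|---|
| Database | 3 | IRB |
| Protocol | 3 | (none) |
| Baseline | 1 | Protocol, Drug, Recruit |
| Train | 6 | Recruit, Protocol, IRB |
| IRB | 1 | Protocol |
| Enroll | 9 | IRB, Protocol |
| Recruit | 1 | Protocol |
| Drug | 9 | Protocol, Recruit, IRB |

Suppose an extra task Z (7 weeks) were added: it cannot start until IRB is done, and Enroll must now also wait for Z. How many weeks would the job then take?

20

Originally the job takes 14 weeks.
With Z inserted, Enroll now waits for max(IRB, Protocol, Z).
New critical path: Protocol→IRB→Z→Enroll = 3+1+7+9 = 20 ⇒ 20 weeks.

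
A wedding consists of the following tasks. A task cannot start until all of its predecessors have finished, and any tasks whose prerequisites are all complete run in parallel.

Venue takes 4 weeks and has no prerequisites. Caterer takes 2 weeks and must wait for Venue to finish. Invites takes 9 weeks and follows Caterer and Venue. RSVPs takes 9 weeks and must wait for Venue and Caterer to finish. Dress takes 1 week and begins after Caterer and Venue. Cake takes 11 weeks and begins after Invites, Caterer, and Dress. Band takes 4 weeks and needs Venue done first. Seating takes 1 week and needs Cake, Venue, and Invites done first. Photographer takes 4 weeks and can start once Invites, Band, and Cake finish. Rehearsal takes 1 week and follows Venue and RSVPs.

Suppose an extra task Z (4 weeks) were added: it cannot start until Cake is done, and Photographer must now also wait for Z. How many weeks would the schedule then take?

Originally the schedule takes 30 weeks.
With Z inserted, Photographer now waits for max(Invites, Band, Cake, Z).
New critical path: Venue→Caterer→Invites→Cake→Z→Photographer = 4+2+9+11+4+4 = 34 ⇒ 34 weeks.

34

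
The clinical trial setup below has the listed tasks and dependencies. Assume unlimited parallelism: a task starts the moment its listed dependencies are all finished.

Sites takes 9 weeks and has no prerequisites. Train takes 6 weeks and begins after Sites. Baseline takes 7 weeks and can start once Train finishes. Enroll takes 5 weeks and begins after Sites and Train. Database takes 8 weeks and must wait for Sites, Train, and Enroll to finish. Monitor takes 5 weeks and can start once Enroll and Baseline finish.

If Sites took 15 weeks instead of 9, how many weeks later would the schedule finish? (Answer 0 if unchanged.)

6

The binding path is Sites→Train→Enroll→Database = 9+6+5+8 = 28; finish at 28 weeks.
Sites is on the critical path; changing it to 15 makes that path 34 weeks.
No other chain overtakes it, so the finish is 34 weeks.
Change in finish: 34 − 28 = +6 weeks.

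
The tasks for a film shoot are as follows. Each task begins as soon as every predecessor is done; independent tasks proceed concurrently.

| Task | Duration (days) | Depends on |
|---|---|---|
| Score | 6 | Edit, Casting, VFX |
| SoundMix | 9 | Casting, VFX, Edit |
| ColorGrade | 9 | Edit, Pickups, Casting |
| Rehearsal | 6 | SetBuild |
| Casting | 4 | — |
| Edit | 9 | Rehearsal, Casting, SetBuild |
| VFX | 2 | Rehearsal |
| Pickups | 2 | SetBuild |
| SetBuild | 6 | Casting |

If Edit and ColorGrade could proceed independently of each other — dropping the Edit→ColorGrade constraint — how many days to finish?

Original critical path: Casting→SetBuild→Rehearsal→Edit→SoundMix = 4+6+6+9+9 = 34 ⇒ 34 days.
Without Edit→ColorGrade, ColorGrade's earliest start moves from 25 to 12.
New critical path: Casting→SetBuild→Rehearsal→Edit→SoundMix = 4+6+6+9+9 = 34 ⇒ 34 days.

34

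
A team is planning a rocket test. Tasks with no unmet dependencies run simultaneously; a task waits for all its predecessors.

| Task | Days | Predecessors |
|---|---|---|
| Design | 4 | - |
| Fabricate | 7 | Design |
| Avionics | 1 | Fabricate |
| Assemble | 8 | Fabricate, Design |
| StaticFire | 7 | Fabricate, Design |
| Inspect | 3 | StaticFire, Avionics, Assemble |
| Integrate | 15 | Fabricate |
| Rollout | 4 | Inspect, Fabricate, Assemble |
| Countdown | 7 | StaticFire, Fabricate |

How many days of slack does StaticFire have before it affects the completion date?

Design→Fabricate→Assemble→Inspect→Rollout = 4+7+8+3+4 = 26 sets the makespan at 26 days.
StaticFire finishes as early as 18 and must finish by 19.
So StaticFire can slip 19 − 18 = 1 day.

1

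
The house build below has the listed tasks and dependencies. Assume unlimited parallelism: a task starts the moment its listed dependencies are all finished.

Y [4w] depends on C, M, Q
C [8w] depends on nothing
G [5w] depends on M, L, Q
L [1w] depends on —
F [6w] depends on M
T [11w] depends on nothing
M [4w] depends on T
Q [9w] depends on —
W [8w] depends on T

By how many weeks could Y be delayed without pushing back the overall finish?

2

T→M→F = 11+4+6 = 21 sets the makespan at 21 weeks.
Longest path through Y: 19 weeks (earliest finish 19, latest finish 21).
Slack of Y = 17 − 15 = 2 weeks.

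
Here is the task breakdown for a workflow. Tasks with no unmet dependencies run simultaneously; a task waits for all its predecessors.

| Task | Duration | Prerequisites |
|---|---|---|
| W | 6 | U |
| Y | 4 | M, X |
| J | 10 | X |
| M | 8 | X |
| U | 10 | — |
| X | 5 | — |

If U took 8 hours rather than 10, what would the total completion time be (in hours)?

17

Critical path before the change: X→M→Y = 5+8+4 = 17 giving 17 hours.
U is off the critical path — its longest chain is 16 hours, giving 1 of slack.
No other chain overtakes it, so the finish is 17 hours.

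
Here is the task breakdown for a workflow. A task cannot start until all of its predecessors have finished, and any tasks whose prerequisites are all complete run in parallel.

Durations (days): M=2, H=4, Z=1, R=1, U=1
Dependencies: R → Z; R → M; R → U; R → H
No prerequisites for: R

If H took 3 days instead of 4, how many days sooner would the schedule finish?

1

As given, the longest chain is R→H = 1+4 = 5, so the finish is 5 days.
H lies on that path, so at 3 days the path becomes 4 days.
No other chain overtakes it, so the finish is 4 days.
Change in finish: 4 − 5 = -1 days.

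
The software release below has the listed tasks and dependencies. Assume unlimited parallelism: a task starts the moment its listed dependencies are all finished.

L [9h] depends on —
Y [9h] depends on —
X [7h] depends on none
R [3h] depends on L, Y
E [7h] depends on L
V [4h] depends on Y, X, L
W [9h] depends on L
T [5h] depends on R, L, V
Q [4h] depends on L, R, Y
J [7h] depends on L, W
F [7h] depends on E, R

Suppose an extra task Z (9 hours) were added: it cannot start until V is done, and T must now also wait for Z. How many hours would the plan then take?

Originally the plan takes 25 hours.
With Z inserted, T now waits for max(R, L, V, Z).
New critical path: L→V→Z→T = 9+4+9+5 = 27 ⇒ 27 hours.

27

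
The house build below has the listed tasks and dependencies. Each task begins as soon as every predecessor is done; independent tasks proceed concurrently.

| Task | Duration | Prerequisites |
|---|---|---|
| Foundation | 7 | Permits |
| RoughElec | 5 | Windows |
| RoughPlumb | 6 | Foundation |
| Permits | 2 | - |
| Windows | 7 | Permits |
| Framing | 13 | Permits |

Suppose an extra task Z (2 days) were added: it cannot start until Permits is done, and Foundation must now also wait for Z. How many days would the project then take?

17

Originally the project takes 15 days.
With Z inserted, Foundation now waits for max(Permits, Z).
New critical path: Permits→Z→Foundation→RoughPlumb = 2+2+7+6 = 17 ⇒ 17 days.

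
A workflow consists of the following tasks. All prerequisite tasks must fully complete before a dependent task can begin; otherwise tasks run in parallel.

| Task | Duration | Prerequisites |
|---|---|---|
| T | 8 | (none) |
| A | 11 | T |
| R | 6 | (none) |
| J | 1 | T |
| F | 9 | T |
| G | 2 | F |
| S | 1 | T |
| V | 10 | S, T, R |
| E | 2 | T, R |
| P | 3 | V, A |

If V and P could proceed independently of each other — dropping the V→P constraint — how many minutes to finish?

Before: longest chain T→S→V→P = 8+1+10+3 = 22, finish 22.
Dropping V→P doesn't change P's earliest start (19); another predecessor still binds.
After: T→A→P = 8+11+3 = 22 → 22 minutes.

22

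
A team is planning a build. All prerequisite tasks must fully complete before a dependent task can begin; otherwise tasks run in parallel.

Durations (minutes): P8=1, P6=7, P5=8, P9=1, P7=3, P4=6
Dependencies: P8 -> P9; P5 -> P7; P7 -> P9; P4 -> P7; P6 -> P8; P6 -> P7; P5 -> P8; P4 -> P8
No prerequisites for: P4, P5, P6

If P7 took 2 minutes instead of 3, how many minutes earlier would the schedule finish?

Critical path before the change: P5→P7→P9 = 8+3+1 = 12 giving 12 minutes.
P7 lies on that path, so at 2 minutes the path becomes 11 minutes.
No other chain overtakes it, so the finish is 11 minutes.
Change in finish: 11 − 12 = -1 minutes.

1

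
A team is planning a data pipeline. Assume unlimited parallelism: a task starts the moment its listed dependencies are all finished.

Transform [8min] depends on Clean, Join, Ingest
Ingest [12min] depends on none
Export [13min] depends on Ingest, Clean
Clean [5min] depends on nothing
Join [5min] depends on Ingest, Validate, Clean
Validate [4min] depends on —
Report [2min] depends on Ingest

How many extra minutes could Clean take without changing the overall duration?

Ingest→Join→Transform = 12+5+8 = 25 sets the makespan at 25 minutes.
Longest path through Clean: 18 minutes (earliest finish 5, latest finish 12).
Slack of Clean = 7 − 0 = 7 minutes.

7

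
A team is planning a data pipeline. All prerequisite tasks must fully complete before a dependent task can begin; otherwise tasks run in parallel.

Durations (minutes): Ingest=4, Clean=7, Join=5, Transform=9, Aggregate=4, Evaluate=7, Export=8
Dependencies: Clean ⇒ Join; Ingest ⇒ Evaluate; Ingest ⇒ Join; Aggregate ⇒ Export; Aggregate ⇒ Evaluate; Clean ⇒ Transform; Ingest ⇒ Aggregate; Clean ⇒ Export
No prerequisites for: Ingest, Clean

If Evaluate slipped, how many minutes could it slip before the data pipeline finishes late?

Critical path: Ingest→Aggregate→Export = 4+4+8 = 16, so the finish is 16 minutes.
Evaluate finishes as early as 15 and must finish by 16.
Float = 16 − 15 = 1.

1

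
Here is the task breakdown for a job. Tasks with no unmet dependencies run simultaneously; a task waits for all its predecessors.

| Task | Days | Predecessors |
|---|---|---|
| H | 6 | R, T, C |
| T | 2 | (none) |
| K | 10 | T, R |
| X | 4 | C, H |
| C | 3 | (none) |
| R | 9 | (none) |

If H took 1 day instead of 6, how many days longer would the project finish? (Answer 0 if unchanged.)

The binding path is R→H→X = 9+6+4 = 19; finish at 19 days.
H lies on that path, so at 1 day the path becomes 14 days.
Now R→K = 9+10 = 19 is longest, so the finish becomes 19 days.
Change in finish: 19 − 19 = +0 days.

0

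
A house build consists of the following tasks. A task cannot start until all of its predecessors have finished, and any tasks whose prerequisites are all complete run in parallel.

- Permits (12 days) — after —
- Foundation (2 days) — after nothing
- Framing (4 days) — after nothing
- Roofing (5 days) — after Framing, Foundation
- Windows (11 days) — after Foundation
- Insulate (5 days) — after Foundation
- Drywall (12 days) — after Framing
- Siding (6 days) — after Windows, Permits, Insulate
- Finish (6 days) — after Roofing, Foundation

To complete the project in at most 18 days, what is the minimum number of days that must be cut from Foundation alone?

Current finish: 19 days; target: 18.
Foundation is on every critical path, so each day cut from Foundation cuts the finish by one (this holds down to a finish of 18).
Need 19 − 18 = 1 day off Foundation → Foundation becomes 1 day, finish becomes 18.

1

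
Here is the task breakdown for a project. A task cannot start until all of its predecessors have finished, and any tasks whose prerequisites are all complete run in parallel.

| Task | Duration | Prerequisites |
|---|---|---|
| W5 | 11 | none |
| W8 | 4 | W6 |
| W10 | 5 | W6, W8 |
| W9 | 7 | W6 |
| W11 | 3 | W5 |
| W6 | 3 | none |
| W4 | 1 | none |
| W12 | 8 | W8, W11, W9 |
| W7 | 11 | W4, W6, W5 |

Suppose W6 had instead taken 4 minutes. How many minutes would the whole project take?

Baseline: W5→W7 = 11+11 = 22 → 22 minutes.
W6 is off the critical path — its longest chain is 18 minutes, giving 4 of slack.
No other chain overtakes it, so the finish is 22 minutes.

22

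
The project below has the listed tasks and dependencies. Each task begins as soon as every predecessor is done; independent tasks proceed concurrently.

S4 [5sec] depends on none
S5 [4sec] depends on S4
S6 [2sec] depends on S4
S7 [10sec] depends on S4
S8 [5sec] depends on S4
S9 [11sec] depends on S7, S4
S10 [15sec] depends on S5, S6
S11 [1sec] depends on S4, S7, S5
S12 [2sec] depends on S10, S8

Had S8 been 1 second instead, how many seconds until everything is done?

26

Critical path before the change: S4→S5→S10→S12 = 5+4+15+2 = 26 giving 26 seconds.
The longest path through S8 is only 12 seconds, so S8 has float 14.
That remains the longest chain; total 26 seconds.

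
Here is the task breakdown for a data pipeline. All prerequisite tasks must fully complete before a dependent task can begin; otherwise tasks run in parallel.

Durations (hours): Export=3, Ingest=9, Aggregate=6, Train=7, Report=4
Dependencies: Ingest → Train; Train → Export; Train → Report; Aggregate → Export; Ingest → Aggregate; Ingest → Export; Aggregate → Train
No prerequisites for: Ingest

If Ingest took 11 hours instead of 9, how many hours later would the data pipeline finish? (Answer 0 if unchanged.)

Baseline: Ingest→Aggregate→Train→Report = 9+6+7+4 = 26 → 26 hours.
Since Ingest is critical, the +2 change carries straight to that chain (now 28 hours).
The critical path is still Ingest→Aggregate→Train→Report; finish is now 28 hours.
Change in finish: 28 − 26 = +2 hours.

2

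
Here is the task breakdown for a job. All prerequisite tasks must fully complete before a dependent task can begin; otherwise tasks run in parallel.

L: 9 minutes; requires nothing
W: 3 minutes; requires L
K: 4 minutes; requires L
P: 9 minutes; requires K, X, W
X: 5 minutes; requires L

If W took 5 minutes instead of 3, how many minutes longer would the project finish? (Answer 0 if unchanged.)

Baseline: L→X→P = 9+5+9 = 23 → 23 minutes.
The longest path through W is only 21 minutes, so W has float 2.
New critical path: L→W→P = 9+5+9 = 23 ⇒ 23 minutes.
Change in finish: 23 − 23 = +0 minutes.

0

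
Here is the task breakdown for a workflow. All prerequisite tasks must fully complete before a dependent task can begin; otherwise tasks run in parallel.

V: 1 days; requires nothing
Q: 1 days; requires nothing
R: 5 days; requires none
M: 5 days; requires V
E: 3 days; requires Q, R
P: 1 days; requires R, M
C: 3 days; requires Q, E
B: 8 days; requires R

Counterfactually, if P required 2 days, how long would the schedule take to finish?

13

Critical path before the change: R→B = 5+8 = 13 giving 13 days.
P has 6 days of float (longest path through it is 7).
That remains the longest chain; total 13 days.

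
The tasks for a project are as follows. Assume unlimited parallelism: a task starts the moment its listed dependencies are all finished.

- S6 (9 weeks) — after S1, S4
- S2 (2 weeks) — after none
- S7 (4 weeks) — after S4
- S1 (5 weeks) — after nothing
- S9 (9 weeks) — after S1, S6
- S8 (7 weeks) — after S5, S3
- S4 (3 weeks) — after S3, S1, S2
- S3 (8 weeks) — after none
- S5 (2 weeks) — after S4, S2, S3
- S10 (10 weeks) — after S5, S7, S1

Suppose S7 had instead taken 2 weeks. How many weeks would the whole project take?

The binding path is S3→S4→S6→S9 = 8+3+9+9 = 29; finish at 29 weeks.
S7 has 4 weeks of float (longest path through it is 25).
The critical path is still S3→S4→S6→S9; finish is now 29 weeks.

29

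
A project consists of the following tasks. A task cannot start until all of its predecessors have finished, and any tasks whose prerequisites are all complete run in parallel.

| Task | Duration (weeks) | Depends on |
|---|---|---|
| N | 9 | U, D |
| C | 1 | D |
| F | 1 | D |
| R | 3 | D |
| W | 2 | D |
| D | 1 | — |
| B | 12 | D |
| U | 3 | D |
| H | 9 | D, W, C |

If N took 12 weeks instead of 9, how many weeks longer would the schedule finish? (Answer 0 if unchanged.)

Actual critical path: D→U→N = 1+3+9 = 13 ⇒ 13 weeks.
N is on the critical path; changing it to 12 makes that path 16 weeks.
That remains the longest chain; total 16 weeks.
Change in finish: 16 − 13 = +3 weeks.

3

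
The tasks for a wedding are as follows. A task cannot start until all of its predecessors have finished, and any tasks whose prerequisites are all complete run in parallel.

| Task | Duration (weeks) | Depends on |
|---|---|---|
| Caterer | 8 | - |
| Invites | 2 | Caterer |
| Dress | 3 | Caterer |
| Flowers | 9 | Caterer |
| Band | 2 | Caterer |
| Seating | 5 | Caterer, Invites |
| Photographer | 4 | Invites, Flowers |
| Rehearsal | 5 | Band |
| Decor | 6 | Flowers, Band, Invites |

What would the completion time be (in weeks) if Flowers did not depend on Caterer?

Before: longest chain Caterer→Flowers→Decor = 8+9+6 = 23, finish 23.
Without Caterer→Flowers, Flowers's earliest start moves from 8 to 0.
The longest chain is now Caterer→Invites→Decor = 8+2+6 = 16, so the job takes 16 weeks.

16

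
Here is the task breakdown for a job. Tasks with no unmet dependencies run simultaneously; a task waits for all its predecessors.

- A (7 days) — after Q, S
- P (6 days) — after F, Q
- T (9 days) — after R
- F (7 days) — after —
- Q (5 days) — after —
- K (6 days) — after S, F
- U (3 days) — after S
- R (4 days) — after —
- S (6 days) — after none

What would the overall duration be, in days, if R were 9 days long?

As given, the longest chain is R→T = 4+9 = 13, so the finish is 13 days.
R is on the critical path; changing it to 9 makes that path 18 days.
No other chain overtakes it, so the finish is 18 days.

18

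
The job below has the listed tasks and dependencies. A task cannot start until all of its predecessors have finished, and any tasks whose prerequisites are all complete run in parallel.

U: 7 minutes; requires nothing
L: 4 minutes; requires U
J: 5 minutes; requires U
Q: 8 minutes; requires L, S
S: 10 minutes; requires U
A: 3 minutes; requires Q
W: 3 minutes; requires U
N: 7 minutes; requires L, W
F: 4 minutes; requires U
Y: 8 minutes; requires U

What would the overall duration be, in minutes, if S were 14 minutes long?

32

Actual critical path: U→S→Q→A = 7+10+8+3 = 28 ⇒ 28 minutes.
Since S is critical, the +4 change carries straight to that chain (now 32 minutes).
The critical path is still U→S→Q→A; finish is now 32 minutes.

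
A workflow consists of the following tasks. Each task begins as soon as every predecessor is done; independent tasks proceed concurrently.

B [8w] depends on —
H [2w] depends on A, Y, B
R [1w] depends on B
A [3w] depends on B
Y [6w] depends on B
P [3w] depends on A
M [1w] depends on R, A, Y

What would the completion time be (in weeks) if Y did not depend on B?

14

With the dependency in place, B→Y→H = 8+6+2 = 16 sets the finish at 16 weeks.
Without B→Y, Y's earliest start moves from 8 to 0.
New critical path: B→A→P = 8+3+3 = 14 ⇒ 14 weeks.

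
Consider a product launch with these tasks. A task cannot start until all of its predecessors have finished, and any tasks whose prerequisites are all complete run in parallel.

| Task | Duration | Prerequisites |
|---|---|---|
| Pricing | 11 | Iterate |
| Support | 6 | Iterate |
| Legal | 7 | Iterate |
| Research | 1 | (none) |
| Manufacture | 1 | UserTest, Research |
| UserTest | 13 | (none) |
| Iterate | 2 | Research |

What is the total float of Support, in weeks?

5

Critical path: Research→Iterate→Pricing = 1+2+11 = 14, so the finish is 14 weeks.
Longest path through Support: 9 weeks (earliest finish 9, latest finish 14).
So Support can slip 14 − 9 = 5 weeks.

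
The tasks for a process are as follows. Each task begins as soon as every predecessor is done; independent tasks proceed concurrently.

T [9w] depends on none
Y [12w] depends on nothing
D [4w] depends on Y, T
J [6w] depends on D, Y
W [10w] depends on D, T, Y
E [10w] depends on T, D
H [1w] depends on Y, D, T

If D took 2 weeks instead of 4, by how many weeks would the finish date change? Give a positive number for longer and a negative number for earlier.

Actual critical path: Y→D→W = 12+4+10 = 26 ⇒ 26 weeks.
Since D is critical, the -2 change carries straight to that chain (now 24 weeks).
No other chain overtakes it, so the finish is 24 weeks.
Change in finish: 24 − 26 = -2 weeks.

-2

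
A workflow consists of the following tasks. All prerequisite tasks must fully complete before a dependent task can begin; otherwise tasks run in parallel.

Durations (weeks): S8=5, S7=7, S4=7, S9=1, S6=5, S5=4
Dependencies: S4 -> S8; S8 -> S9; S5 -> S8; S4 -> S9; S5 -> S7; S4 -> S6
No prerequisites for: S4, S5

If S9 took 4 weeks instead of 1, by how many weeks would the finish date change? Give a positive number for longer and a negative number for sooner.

3

Actual critical path: S4→S8→S9 = 7+5+1 = 13 ⇒ 13 weeks.
S9 is on the critical path; changing it to 4 makes that path 16 weeks.
The critical path is still S4→S8→S9; finish is now 16 weeks.
Change in finish: 16 − 13 = +3 weeks.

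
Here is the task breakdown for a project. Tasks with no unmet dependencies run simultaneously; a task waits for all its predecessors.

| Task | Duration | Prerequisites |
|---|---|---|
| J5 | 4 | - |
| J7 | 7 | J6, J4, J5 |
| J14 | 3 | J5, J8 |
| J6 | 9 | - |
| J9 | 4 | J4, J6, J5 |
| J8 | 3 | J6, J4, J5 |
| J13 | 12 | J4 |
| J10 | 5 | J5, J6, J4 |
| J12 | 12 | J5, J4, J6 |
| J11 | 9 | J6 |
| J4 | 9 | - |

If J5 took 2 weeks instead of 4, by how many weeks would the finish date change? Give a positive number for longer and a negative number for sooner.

Baseline: J4→J12 = 9+12 = 21 → 21 weeks.
J5 has 5 weeks of float (longest path through it is 16).
That remains the longest chain; total 21 weeks.
Change in finish: 21 − 21 = +0 weeks.

0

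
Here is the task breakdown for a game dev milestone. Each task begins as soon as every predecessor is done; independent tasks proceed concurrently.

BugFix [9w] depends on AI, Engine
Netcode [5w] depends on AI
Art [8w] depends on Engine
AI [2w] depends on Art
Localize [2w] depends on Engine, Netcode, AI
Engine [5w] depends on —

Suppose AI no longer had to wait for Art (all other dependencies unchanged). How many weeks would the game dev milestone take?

Original critical path: Engine→Art→AI→BugFix = 5+8+2+9 = 24 ⇒ 24 weeks.
Without Art→AI, AI's earliest start moves from 13 to 0.
New critical path: Engine→BugFix = 5+9 = 14 ⇒ 14 weeks.

14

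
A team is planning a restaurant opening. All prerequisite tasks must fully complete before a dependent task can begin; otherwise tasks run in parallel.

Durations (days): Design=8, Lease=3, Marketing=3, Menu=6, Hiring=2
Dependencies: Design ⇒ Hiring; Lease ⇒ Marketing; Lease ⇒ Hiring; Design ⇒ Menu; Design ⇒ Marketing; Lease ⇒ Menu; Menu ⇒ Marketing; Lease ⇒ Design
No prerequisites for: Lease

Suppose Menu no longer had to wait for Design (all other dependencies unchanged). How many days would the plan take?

Original critical path: Lease→Design→Menu→Marketing = 3+8+6+3 = 20 ⇒ 20 days.
Without Design→Menu, Menu's earliest start moves from 11 to 3.
After: Lease→Design→Marketing = 3+8+3 = 14 → 14 days.

14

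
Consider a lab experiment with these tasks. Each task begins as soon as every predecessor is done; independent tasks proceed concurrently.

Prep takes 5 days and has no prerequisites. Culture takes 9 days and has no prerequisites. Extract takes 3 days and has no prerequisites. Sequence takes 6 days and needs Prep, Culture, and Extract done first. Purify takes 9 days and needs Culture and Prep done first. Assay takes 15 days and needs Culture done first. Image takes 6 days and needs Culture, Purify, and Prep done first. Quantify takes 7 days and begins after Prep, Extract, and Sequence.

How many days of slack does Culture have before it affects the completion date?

The longest chain is Culture→Purify→Image = 9+9+6 = 24; overall finish 24 days.
The longest chain containing Culture totals 24 days.
Float = 24 − 24 = 0.

0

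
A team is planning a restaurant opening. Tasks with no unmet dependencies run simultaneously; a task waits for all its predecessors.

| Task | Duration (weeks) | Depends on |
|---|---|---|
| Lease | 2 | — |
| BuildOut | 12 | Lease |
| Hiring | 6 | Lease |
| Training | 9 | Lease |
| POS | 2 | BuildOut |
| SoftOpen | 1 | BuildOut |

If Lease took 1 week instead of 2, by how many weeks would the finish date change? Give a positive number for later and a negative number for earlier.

-1

Baseline: Lease→BuildOut→POS = 2+12+2 = 16 → 16 weeks.
Lease is on the critical path; changing it to 1 makes that path 15 weeks.
That remains the longest chain; total 15 weeks.
Change in finish: 15 − 16 = -1 weeks.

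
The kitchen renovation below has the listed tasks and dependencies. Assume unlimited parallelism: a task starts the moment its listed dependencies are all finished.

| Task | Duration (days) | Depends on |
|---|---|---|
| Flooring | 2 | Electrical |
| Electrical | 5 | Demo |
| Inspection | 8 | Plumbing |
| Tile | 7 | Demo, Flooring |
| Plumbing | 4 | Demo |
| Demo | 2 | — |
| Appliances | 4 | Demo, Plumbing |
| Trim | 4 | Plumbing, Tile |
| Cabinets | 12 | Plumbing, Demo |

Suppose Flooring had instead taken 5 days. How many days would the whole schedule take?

The binding path is Demo→Electrical→Flooring→Tile→Trim = 2+5+2+7+4 = 20; finish at 20 days.
Flooring is on the critical path; changing it to 5 makes that path 23 days.
That remains the longest chain; total 23 days.

23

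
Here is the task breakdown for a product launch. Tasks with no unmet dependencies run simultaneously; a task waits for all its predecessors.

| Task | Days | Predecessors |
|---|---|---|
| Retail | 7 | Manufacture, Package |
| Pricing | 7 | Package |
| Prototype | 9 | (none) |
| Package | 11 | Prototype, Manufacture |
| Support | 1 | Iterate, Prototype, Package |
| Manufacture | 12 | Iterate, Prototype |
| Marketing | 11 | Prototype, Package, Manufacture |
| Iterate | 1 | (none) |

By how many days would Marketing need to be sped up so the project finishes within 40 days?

3

Current finish: 43 days; target: 40.
Marketing is on every critical path, so each day cut from Marketing cuts the finish by one (this holds down to a finish of 39).
Need 43 − 40 = 3 days off Marketing → Marketing becomes 8 days, finish becomes 40.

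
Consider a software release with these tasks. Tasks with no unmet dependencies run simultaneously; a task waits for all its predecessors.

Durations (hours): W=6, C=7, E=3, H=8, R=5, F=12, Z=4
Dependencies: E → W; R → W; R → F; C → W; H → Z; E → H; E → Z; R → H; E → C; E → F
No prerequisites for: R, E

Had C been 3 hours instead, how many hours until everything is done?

Actual critical path: R→H→Z = 5+8+4 = 17 ⇒ 17 hours.
C is off the critical path — its longest chain is 16 hours, giving 1 of slack.
The critical path is still R→H→Z; finish is now 17 hours.

17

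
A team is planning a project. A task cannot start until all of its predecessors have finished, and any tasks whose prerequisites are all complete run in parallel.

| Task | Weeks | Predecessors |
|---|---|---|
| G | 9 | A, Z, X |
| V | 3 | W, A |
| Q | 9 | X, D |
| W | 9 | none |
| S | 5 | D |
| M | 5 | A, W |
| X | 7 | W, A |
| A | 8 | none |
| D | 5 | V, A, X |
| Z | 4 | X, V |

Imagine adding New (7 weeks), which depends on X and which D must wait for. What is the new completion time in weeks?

37

Originally the project takes 30 weeks.
With New inserted, D now waits for max(V, A, X, New).
New critical path: W→X→New→D→Q = 9+7+7+5+9 = 37 ⇒ 37 weeks.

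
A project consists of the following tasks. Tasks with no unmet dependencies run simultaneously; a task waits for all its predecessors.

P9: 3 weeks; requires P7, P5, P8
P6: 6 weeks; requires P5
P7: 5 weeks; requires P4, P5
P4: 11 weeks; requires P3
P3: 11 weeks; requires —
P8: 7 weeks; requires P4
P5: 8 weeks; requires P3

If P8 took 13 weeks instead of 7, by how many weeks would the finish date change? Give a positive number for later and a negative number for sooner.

Critical path before the change: P3→P4→P8→P9 = 11+11+7+3 = 32 giving 32 weeks.
Since P8 is critical, the +6 change carries straight to that chain (now 38 weeks).
The critical path is still P3→P4→P8→P9; finish is now 38 weeks.
Change in finish: 38 − 32 = +6 weeks.

6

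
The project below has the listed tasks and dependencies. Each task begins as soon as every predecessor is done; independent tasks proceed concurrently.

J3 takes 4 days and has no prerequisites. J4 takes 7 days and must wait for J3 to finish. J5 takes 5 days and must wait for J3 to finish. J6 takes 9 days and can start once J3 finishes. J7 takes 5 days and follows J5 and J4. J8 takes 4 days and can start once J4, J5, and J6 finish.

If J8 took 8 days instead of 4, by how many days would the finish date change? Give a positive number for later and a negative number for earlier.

As given, the longest chain is J3→J6→J8 = 4+9+4 = 17, so the finish is 17 days.
J8 is on the critical path; changing it to 8 makes that path 21 days.
No other chain overtakes it, so the finish is 21 days.
Change in finish: 21 − 17 = +4 days.

4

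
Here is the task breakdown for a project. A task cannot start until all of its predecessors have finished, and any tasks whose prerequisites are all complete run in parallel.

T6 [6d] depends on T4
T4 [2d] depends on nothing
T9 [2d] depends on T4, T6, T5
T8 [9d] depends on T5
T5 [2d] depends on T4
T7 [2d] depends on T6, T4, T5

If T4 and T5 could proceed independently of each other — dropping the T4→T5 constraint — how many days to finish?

With the dependency in place, T4→T5→T8 = 2+2+9 = 13 sets the finish at 13 days.
Without T4→T5, T5's earliest start moves from 2 to 0.
The longest chain is now T5→T8 = 2+9 = 11, so the project takes 11 days.

11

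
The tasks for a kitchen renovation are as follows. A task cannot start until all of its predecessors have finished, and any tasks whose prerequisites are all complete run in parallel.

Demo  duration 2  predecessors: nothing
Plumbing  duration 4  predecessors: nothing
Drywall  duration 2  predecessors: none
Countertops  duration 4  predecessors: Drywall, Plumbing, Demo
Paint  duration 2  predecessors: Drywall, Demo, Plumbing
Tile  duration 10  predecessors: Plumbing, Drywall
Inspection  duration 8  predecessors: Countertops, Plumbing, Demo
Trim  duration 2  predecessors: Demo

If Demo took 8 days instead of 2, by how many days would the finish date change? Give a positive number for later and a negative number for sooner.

As given, the longest chain is Plumbing→Countertops→Inspection = 4+4+8 = 16, so the finish is 16 days.
Demo has 2 days of float (longest path through it is 14).
New critical path: Demo→Countertops→Inspection = 8+4+8 = 20 ⇒ 20 days.
Change in finish: 20 − 16 = +4 days.

4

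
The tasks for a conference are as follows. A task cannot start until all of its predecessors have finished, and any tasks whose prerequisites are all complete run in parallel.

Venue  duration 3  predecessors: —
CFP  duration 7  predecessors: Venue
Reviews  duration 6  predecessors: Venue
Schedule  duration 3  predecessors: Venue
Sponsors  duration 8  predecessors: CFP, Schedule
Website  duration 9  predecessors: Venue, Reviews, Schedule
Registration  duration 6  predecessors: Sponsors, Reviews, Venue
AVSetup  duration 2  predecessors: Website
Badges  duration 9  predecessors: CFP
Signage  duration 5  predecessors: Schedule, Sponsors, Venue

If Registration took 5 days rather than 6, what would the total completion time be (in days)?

Actual critical path: Venue→CFP→Sponsors→Registration = 3+7+8+6 = 24 ⇒ 24 days.
Registration lies on that path, so at 5 days the path becomes 23 days.
The critical path is still Venue→CFP→Sponsors→Registration; finish is now 23 days.

23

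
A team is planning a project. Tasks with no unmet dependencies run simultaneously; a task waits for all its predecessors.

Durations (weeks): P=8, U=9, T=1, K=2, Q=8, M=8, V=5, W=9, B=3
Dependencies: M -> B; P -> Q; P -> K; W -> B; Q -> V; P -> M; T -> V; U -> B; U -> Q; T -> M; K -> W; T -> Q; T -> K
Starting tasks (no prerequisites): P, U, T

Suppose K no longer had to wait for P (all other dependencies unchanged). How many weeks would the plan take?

Original critical path: P→K→W→B = 8+2+9+3 = 22 ⇒ 22 weeks.
Without P→K, K's earliest start moves from 8 to 1.
New critical path: U→Q→V = 9+8+5 = 22 ⇒ 22 weeks.

22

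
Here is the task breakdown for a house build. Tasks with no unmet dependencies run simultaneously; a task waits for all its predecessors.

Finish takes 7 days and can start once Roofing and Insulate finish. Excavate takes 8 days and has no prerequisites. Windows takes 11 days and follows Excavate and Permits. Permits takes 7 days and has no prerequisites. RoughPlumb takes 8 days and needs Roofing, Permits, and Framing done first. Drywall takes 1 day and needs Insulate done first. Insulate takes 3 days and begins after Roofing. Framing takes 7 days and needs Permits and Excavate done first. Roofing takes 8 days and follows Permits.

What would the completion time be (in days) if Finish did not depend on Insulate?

23

With the dependency in place, Permits→Roofing→Insulate→Finish = 7+8+3+7 = 25 sets the finish at 25 days.
Without Insulate→Finish, Finish's earliest start moves from 18 to 15.
After: Permits→Roofing→RoughPlumb = 7+8+8 = 23 → 23 days.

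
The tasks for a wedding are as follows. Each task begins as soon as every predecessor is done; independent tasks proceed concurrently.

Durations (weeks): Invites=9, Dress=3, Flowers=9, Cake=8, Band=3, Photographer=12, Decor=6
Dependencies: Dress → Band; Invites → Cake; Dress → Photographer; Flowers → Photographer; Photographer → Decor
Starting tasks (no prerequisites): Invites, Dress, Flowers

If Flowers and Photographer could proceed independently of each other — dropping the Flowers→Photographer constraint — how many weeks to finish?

With the dependency in place, Flowers→Photographer→Decor = 9+12+6 = 27 sets the finish at 27 weeks.
Without Flowers→Photographer, Photographer's earliest start moves from 9 to 3.
After: Dress→Photographer→Decor = 3+12+6 = 21 → 21 weeks.

21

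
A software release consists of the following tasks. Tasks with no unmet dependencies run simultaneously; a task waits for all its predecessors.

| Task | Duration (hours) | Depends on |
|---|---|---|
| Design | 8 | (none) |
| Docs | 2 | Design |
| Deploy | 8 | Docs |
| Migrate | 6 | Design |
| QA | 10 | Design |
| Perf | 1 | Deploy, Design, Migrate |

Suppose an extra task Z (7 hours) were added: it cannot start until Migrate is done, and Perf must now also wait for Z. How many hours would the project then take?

Originally the project takes 19 hours.
With Z inserted, Perf now waits for max(Deploy, Design, Migrate, Z).
New critical path: Design→Migrate→Z→Perf = 8+6+7+1 = 22 ⇒ 22 hours.

22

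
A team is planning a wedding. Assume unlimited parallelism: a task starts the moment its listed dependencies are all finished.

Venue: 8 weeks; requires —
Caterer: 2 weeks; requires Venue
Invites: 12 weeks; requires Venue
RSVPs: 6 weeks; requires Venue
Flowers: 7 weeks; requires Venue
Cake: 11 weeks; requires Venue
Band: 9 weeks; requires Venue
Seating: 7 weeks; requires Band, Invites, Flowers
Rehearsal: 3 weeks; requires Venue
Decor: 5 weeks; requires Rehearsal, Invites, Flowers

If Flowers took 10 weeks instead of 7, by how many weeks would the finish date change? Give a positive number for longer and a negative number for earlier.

0

As given, the longest chain is Venue→Invites→Seating = 8+12+7 = 27, so the finish is 27 weeks.
The longest path through Flowers is only 22 weeks, so Flowers has float 5.
No other chain overtakes it, so the finish is 27 weeks.
Change in finish: 27 − 27 = +0 weeks.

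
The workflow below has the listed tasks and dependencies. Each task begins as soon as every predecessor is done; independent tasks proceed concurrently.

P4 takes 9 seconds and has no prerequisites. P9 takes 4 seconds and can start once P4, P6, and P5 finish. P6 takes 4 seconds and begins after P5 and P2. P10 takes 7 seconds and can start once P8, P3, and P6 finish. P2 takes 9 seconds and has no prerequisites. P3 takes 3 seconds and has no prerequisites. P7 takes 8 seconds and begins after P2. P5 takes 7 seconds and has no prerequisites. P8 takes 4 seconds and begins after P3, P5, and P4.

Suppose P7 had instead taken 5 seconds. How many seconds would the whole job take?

Critical path before the change: P2→P6→P10 = 9+4+7 = 20 giving 20 seconds.
The longest path through P7 is only 17 seconds, so P7 has float 3.
That remains the longest chain; total 20 seconds.

20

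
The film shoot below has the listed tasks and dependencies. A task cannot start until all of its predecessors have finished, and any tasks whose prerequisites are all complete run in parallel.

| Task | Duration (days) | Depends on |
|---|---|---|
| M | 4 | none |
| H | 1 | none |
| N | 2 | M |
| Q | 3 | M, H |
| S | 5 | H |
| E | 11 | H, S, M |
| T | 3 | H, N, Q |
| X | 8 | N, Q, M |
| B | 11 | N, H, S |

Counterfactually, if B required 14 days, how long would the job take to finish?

As given, the longest chain is M→N→B = 4+2+11 = 17, so the finish is 17 days.
B lies on that path, so at 14 days the path becomes 20 days.
The critical path is still M→N→B; finish is now 20 days.

20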